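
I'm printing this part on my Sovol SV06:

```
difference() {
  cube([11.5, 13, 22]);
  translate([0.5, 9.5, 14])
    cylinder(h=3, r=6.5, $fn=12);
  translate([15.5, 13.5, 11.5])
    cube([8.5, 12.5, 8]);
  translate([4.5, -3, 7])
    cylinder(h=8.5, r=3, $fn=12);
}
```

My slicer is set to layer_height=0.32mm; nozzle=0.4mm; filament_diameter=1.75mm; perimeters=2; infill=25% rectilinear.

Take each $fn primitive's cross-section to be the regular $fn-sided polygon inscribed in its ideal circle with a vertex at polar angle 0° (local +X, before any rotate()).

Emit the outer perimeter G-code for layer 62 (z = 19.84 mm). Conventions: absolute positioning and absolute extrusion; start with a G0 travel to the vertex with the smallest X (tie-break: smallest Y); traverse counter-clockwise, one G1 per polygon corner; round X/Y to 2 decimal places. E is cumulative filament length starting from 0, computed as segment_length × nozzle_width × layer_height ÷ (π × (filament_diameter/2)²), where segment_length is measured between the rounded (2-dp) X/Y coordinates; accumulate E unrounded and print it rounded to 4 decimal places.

At z = 19.84 mm: the cube (footprint 11.5×13) is included at this height; the cylinder at (0.5, 9.5) is absent (z outside [14, 17]); the cube at (15.5, 13.5) is absent (z outside [11.5, 19.5]); the cylinder at (4.5, -3) is absent (z outside [7, 15.5]); Taking the first minus the rest: none of the subtracted shapes is present at this height, so the 11.5×13 cube is unchanged — 1 connected region. The outline is a single polygon with 4 vertices. Extrusion per mm of travel: 0.4 × 0.32 / (π × 0.875²) = 0.053216. Accumulating E over each segment gives final E = 2.6076.

G0 X0.00 Y0.00 Z19.84
G1 X11.50 Y0.00 E0.6120
G1 X11.50 Y13.00 E1.3038
G1 X0.00 Y13.00 E1.9158
G1 X0.00 Y0.00 E2.6076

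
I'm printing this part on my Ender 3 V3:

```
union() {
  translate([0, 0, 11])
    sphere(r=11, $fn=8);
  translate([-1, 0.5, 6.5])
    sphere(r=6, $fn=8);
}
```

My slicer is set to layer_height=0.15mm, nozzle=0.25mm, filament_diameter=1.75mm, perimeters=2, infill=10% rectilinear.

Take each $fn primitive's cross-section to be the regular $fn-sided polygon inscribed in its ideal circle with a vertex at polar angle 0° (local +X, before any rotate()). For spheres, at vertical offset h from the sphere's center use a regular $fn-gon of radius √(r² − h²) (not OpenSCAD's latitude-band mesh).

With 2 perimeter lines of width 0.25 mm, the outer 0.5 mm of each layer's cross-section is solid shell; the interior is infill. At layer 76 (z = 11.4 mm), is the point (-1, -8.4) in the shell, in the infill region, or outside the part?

infill

At z = 11.4 mm: the r=11 sphere slices to a regular 8-gon of circumradius 10.993 (√(r²−h²) with h=0.4 from center); the r=6 sphere at (-1, 0.5) slices to a regular 8-gon of circumradius 3.463 (√(r²−h²) with h=4.9 from center); Taking the union: the r=6 sphere at (-1, 0.5) lies entirely inside the r=11 sphere, so the union is just the r=11 sphere — 1 connected region. Overall, the cross-section is a single solid region. The nearest boundary edge runs (-0.00, -10.99)→(-7.77, -7.77); distance from the point to it = 2.01 mm. The point is inside the cross-section and 2.01 mm from the nearest boundary — more than the 0.5 mm shell width (2 × 0.25), so it's in the infill interior.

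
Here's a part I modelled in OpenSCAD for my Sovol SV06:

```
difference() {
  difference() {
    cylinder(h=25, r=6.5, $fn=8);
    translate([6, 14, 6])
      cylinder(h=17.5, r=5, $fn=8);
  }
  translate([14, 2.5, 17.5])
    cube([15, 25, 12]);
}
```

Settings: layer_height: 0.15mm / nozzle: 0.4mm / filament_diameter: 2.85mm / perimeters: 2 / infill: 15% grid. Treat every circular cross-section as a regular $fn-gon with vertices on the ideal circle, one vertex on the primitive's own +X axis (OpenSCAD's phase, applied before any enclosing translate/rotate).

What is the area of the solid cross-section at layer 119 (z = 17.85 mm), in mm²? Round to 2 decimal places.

At z = 17.85 mm: the r=6.5 cylinder contributes a regular 8-gon of circumradius 6.5 (area = (8/2)·6.500²·sin(360°/8) = 119.50 mm²); the r=5 cylinder at (6, 14) gives a regular 8-gon of circumradius 5 (constant along its height) (area = (8/2)·5.000²·sin(360°/8) = 70.71 mm²); Taking the first minus the rest: starting from the r=6.5 cylinder (119.50 mm²), the r=5 cylinder at (6, 14) misses the remaining region (no effect) — area = 119.50 mm²; the 15×25 cube at (14, 2.5) contributes its full rectangle (area 375.00 mm²); After the difference (first − rest): starting from the result so far (119.50 mm²), the 15×25 cube at (14, 2.5) misses the remaining region (no effect) — area = 119.50 mm². Overall, the cross-section is a single solid region. Net area = 119.50 mm².

119.50 mm²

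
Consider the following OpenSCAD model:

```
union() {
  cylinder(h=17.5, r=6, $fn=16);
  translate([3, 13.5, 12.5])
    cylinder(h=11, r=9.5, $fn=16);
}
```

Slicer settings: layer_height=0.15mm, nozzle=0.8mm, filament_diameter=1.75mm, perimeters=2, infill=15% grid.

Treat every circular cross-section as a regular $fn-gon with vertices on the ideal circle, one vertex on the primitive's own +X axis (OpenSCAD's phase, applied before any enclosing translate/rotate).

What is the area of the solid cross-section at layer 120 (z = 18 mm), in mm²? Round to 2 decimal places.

276.30 mm²

At z = 18 mm: the cylinder does not reach this height (z outside [0, 17.5]); the cylinder at (3, 13.5): section is a regular 16-gon, circumradius r=9.5 (area = (16/2)·9.500²·sin(360°/16) = 276.30 mm²); Taking the union: only the r=9.5 cylinder at (3, 13.5) is present, so the union is just that shape — area = 276.30 mm². Overall, the cross-section is a single solid region. Net area = 276.30 mm².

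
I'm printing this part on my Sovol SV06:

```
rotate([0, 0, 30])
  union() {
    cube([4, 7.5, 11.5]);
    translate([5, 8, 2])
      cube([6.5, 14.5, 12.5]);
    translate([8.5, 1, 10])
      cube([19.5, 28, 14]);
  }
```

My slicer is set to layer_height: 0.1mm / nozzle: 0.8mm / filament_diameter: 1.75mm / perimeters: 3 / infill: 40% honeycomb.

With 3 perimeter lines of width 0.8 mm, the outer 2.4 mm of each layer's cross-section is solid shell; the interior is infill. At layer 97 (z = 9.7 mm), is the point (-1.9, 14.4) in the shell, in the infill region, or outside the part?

At z = 9.7 mm: the cube (footprint 4×7.5) is included at this height; the cube at (5, 8) is present — its section is the full 6.5×14.5 rectangle; the cube at (8.5, 1) is not intersected at this z (z outside [10, 24]); Taking the union: the 2 present regions are separate (no shared area or edge), so areas and boundary lengths simply add and each stays a separate island — 2 connected regions; (whole slice rotated 30° about Z — lengths, areas and connectivity unchanged). Overall, the cross-section has 2 separate islands. Undo the 30° rotation: the query point maps to (5.555, 13.421) in the un-rotated model frame. The nearest boundary edge runs (5.00, 8.00)→(5.00, 22.50); distance from the point to it = 0.55 mm. (Shell/infill is judged within the island containing the point — the largest one.) The point is inside the cross-section, 0.55 mm from the nearest boundary — within the 2.4 mm shell band (3 × 0.8).

shell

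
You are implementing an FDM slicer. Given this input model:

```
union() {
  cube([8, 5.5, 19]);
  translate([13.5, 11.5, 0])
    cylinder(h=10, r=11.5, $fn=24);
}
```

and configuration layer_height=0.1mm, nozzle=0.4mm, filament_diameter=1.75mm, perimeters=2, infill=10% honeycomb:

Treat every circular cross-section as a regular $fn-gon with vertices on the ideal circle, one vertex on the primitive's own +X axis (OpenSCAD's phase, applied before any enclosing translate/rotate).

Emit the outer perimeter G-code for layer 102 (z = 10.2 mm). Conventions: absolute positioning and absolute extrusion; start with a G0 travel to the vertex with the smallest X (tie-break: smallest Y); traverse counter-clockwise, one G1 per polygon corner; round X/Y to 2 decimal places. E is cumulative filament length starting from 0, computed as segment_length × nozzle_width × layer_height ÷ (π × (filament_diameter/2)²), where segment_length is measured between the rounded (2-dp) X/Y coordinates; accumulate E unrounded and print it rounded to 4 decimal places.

G0 X0.00 Y0.00 Z10.20
G1 X8.00 Y0.00 E0.1330
G1 X8.00 Y5.50 E0.2245
G1 X0.00 Y5.50 E0.3575
G1 X0.00 Y0.00 E0.4490

At z = 10.2 mm: the cube (footprint 8×5.5) is included at this height; the cylinder at (13.5, 11.5) is not intersected at this z (z outside [0, 10]); Taking the union: only the 8×5.5 cube is present, so the union is just that shape — 1 connected region. The outline is a single polygon with 4 vertices. Extrusion per mm of travel: 0.4 × 0.1 / (π × 0.875²) = 0.016630. Accumulating E over each segment gives final E = 0.4490.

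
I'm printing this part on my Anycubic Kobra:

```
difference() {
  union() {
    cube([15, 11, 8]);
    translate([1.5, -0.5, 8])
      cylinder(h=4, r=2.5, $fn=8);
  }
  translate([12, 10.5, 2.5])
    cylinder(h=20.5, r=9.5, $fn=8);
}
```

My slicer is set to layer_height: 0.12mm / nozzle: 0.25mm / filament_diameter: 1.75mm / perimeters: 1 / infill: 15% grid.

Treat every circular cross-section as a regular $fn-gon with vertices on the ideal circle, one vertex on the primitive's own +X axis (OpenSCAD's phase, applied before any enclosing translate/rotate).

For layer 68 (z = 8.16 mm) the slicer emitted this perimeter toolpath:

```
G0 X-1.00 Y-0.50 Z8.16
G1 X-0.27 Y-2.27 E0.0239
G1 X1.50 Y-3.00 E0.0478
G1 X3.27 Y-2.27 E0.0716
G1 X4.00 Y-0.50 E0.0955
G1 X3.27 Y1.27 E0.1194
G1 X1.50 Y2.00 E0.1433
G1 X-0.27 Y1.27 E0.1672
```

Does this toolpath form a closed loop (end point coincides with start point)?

Start point (G0): (-1.00, -0.50). End point (last G1): the path does not return to the start — open.

no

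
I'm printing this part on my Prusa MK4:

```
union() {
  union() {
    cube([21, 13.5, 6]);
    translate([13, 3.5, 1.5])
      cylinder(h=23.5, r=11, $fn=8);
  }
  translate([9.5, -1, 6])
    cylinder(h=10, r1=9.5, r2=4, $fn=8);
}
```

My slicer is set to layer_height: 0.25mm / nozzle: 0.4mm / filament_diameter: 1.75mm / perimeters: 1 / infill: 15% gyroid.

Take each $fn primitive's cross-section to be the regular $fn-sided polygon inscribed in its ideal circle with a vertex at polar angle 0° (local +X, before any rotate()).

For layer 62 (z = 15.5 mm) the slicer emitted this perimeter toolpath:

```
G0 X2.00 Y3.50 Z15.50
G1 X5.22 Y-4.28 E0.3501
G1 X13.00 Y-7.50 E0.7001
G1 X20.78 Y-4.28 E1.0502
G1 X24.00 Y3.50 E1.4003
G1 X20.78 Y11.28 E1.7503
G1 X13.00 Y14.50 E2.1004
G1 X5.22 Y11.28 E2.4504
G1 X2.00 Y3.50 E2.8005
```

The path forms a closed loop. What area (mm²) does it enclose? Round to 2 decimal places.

342.32 mm²

Apply the shoelace formula to the sequence of (X, Y) vertices; enclosed area = 342.32 mm².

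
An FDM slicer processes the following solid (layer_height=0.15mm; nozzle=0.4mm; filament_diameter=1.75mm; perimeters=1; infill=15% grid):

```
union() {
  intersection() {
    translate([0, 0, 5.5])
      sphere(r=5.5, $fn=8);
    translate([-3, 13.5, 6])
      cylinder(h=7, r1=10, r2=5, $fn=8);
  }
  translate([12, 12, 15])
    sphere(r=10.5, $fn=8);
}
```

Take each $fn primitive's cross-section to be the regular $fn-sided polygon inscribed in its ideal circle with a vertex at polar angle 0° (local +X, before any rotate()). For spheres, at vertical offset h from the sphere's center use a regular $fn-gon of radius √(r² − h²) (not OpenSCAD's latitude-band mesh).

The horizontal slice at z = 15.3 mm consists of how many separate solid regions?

At z = 15.3 mm: the sphere is absent (|z−center|=9.800 > r=5.5); the cone at (-3, 13.5) does not reach this height (z outside [6, 13]); After intersecting: at least one operand is absent at this height, so nothing remains; the r=10.5 sphere at (12, 12) slices to a regular 8-gon of circumradius 10.496 (√(r²−h²) with h=0.3 from center); Combining (union): only the r=10.5 sphere at (12, 12) is present, so the union is just that shape — 1 connected region. The result has 1 disconnected region.

1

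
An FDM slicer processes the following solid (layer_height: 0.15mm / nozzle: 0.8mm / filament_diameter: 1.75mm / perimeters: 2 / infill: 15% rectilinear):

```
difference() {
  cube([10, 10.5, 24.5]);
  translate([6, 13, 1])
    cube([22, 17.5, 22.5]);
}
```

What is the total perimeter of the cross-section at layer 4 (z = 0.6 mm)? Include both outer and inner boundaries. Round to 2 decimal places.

At z = 0.6 mm: the 10×10.5 cube contributes its full rectangle (perimeter 41.00 mm); the cube at (6, 13) is not intersected at this z (z outside [1, 23.5]); Subtracting the remaining from the first: none of the subtracted shapes is present at this height, so the 10×10.5 cube is unchanged — boundary = 41.00 mm. Overall, the cross-section is a single solid region. Total boundary length (outer) = 41.00 mm.

41.00 mm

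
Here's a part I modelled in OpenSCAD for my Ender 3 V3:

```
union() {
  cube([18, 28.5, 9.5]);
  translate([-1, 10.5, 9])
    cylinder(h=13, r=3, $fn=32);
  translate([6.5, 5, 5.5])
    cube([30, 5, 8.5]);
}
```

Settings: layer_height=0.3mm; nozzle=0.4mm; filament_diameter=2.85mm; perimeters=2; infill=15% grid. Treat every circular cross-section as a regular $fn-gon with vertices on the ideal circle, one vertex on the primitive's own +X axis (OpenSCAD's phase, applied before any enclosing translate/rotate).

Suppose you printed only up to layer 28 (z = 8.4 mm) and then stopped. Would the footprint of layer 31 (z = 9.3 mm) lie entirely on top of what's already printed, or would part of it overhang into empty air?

part overhangs

Compare the two slices. At z = 8.4: the cube (footprint 18×28.5) is included at this height (area 513.00 mm²); the cylinder at (-1, 10.5) does not reach this height (z outside [9, 22]); the cube at (6.5, 5) (footprint 30×5) is included at this height (area 150.00 mm²); Combining (union): the regions partially overlap — summed areas 663.00 mm² minus the doubly-counted overlap 57.50 mm² gives 605.50 mm² — area = 605.50 mm². At z = 9.3: the cube (footprint 18×28.5) is included at this height (area 513.00 mm²); the cylinder at (-1, 10.5): section is a regular 32-gon, circumradius r=3 (area = (32/2)·3.000²·sin(360°/32) = 28.09 mm²); the cube at (6.5, 5) is present — its section is the full 30×5 rectangle (area 150.00 mm²); Combining (union): the regions partially overlap — summed areas 691.09 mm² minus the doubly-counted overlap 65.68 mm² gives 625.41 mm² — area = 625.41 mm². Checking containment: at z = 9.3 the cross-section extends beyond the z = 8.4 cross-section by about 19.91 mm².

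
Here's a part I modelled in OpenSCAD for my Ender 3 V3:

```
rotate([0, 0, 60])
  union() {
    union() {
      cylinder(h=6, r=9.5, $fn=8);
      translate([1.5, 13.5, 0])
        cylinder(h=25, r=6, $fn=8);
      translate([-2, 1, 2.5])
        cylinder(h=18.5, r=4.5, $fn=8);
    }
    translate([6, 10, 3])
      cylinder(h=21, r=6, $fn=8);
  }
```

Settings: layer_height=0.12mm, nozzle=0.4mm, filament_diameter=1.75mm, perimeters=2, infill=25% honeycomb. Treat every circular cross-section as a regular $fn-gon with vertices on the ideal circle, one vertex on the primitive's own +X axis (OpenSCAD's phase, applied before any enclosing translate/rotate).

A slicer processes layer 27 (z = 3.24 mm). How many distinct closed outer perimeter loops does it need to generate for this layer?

At z = 3.24 mm: the r=9.5 cylinder contributes a regular 8-gon of circumradius 9.5; the r=6 cylinder at (1.5, 13.5) gives a regular 8-gon of circumradius 6 (constant along its height); the r=4.5 cylinder at (-2, 1) gives a regular 8-gon of circumradius 4.5 (constant along its height); Combining (union): the regions partially overlap (shared area 61.64 mm²), so overlapping operands fuse into one piece — 1 connected region; the cylinder at (6, 10): section is a regular 8-gon, circumradius r=6; Merging all regions: the regions partially overlap (shared area 55.62 mm²), so overlapping operands fuse into one piece — 1 connected region; (rotated 60° about Z; rotation is an isometry so areas/perimeters/island counts are preserved). The result has 1 disconnected region.

1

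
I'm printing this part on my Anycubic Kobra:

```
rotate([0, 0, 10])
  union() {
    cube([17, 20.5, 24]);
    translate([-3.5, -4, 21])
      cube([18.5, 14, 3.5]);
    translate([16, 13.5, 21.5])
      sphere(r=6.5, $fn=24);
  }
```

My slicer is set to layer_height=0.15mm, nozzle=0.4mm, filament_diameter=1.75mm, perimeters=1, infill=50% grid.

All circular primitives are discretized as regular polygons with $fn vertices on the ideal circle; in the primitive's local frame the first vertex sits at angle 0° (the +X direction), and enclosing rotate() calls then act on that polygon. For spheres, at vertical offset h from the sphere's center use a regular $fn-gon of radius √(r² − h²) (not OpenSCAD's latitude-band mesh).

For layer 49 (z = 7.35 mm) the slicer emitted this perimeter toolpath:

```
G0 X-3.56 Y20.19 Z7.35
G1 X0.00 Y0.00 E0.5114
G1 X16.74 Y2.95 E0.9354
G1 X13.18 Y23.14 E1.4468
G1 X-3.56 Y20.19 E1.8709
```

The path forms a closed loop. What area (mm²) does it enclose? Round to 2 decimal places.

348.48 mm²

Apply the shoelace formula to the sequence of (X, Y) vertices; enclosed area = 348.48 mm².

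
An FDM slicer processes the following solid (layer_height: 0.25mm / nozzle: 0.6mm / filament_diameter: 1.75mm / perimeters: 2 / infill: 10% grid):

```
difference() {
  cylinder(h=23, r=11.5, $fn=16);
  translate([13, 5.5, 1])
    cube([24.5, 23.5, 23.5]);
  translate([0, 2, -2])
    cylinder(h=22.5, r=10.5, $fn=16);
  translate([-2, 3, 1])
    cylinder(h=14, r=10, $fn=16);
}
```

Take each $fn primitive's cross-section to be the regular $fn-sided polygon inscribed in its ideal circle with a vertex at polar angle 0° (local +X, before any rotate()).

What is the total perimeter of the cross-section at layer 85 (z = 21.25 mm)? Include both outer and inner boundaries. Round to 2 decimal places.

71.79 mm

At z = 21.25 mm: the r=11.5 cylinder contributes a regular 16-gon of circumradius 11.5 (perimeter = 2·16·11.500·sin(180°/16) = 71.79 mm); the cube at (13, 5.5) (footprint 24.5×23.5) is included at this height (perimeter 96.00 mm); the cylinder at (0, 2) does not reach this height (z outside [-2, 20.5]); the cylinder at (-2, 3) is not intersected at this z (z outside [1, 15]); After the difference (first − rest): starting from the r=11.5 cylinder, the 24.5×23.5 cube at (13, 5.5) misses the remaining region (no effect) — boundary = 71.79 mm. Overall, the cross-section is a single solid region. Total boundary length (outer) = 71.79 mm.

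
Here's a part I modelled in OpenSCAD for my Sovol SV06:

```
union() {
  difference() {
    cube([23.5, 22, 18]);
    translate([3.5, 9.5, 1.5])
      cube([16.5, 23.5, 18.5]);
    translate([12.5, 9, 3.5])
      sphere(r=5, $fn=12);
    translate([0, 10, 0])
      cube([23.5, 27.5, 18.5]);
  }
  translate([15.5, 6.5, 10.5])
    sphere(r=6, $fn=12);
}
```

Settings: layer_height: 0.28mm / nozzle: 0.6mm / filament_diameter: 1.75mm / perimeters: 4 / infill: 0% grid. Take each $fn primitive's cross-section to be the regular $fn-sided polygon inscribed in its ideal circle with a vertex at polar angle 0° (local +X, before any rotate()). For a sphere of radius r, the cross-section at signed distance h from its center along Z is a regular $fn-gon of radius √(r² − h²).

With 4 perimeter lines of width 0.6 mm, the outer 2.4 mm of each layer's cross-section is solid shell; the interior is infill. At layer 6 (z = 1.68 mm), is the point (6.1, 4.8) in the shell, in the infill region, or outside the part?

infill

At z = 1.68 mm: the 23.5×22 cube contributes its full rectangle; the cube at (3.5, 9.5) (footprint 16.5×23.5) is included at this height; the sphere at (12.5, 9): section is a regular 12-gon, circumradius = √(r²−h²) = √(5²−1.82²) = 4.657; the cube at (0, 10) is present — its section is the full 23.5×27.5 rectangle; Subtracting the remaining from the first: starting from the 23.5×22 cube, the 16.5×23.5 cube at (3.5, 9.5) partially overlaps it — only the 206.25 mm² overlap (of its 387.75 mm²) is removed, clipping the outline; the r=5 sphere at (12.5, 9) partially overlaps it — only the 37.12 mm² overlap (of its 65.06 mm²) is removed, clipping the outline; the 23.5×27.5 cube at (0, 10) partially overlaps it — only the 84.00 mm² overlap (of its 646.25 mm²) is removed, clipping the outline — 1 connected region; the sphere at (15.5, 6.5) is not intersected at this z (|z−center|=8.820 > r=6); Combining (union): only the result so far is present, so the union is just that shape — 1 connected region. Overall, the cross-section is a single solid region. The nearest boundary edge runs (7.84, 9.00)→(8.47, 6.67); distance from the point to it = 3.02 mm. The point is inside the cross-section and 3.02 mm from the nearest boundary — more than the 2.4 mm shell width (4 × 0.6), so it's in the infill interior.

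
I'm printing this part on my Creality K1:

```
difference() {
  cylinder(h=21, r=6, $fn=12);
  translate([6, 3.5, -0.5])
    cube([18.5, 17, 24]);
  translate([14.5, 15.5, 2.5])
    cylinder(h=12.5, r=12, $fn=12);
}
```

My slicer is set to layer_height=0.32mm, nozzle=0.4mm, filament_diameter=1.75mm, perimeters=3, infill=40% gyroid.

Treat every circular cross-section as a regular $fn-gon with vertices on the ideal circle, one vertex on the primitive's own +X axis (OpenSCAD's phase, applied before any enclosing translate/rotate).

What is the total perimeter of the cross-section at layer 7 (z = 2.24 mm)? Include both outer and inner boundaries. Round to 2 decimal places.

37.27 mm

At z = 2.24 mm: the r=6 cylinder contributes a regular 12-gon of circumradius 6 (perimeter = 2·12·6.000·sin(180°/12) = 37.27 mm); the cube at (6, 3.5) (footprint 18.5×17) is included at this height (perimeter 71.00 mm); the cylinder at (14.5, 15.5) is not intersected at this z (z outside [2.5, 15]); Subtracting the remaining from the first: starting from the r=6 cylinder, the 18.5×17 cube at (6, 3.5) misses the remaining region (no effect) — boundary = 37.27 mm. Overall, the cross-section is a single solid region. Total boundary length (outer) = 37.27 mm.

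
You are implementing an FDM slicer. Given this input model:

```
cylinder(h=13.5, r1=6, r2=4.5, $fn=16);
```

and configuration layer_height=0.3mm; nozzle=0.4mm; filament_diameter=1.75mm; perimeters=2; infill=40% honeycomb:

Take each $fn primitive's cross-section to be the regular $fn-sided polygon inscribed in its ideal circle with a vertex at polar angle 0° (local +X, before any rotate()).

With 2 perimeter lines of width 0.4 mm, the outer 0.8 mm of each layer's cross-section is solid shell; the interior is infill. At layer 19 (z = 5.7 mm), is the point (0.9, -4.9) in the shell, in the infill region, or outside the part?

At z = 5.7 mm: the cone (r1=6→r2=4.5) has section circumradius 5.367 here — a regular 16-gon. Overall, the cross-section is a single solid region. The nearest boundary edge runs (-0.00, -5.37)→(2.05, -4.96); distance from the point to it = 0.28 mm. The point is inside the cross-section, 0.28 mm from the nearest boundary — within the 0.8 mm shell band (2 × 0.4).

shell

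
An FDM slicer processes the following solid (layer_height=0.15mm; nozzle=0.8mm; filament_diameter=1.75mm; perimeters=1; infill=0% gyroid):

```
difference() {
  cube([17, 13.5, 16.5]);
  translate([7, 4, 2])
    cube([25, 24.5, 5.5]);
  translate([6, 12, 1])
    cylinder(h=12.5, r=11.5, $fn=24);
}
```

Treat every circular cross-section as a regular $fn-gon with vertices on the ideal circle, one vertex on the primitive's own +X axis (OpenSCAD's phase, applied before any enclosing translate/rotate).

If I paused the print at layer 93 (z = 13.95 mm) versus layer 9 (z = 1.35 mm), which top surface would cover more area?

Layer 93 (z = 13.95): the cube (footprint 17×13.5) is included at this height (area 229.50 mm²); the cube at (7, 4) does not reach this height (z outside [2, 7.5]); the cylinder at (6, 12) is not intersected at this z (z outside [1, 13.5]); Taking the first minus the rest: none of the subtracted shapes is present at this height, so the 17×13.5 cube is unchanged — area = 229.50 mm². So its area = 229.50 mm². Layer 9 (z = 1.35): the 17×13.5 cube contributes its full rectangle (area 229.50 mm²); the cube at (7, 4) is absent (z outside [2, 7.5]); the r=11.5 cylinder at (6, 12) gives a regular 24-gon of circumradius 11.5 (constant along its height) (area = (24/2)·11.500²·sin(360°/24) = 410.75 mm²); Subtracting the remaining from the first: starting from the 17×13.5 cube (229.50 mm²), the r=11.5 cylinder at (6, 12) partially overlaps it — only the 192.59 mm² overlap (of its 410.75 mm²) is removed, clipping the outline — area = 36.91 mm². So its area = 36.91 mm². Layer 93 is larger (229.50 vs 36.91 mm²).

layer 93 (z = 13.95 mm)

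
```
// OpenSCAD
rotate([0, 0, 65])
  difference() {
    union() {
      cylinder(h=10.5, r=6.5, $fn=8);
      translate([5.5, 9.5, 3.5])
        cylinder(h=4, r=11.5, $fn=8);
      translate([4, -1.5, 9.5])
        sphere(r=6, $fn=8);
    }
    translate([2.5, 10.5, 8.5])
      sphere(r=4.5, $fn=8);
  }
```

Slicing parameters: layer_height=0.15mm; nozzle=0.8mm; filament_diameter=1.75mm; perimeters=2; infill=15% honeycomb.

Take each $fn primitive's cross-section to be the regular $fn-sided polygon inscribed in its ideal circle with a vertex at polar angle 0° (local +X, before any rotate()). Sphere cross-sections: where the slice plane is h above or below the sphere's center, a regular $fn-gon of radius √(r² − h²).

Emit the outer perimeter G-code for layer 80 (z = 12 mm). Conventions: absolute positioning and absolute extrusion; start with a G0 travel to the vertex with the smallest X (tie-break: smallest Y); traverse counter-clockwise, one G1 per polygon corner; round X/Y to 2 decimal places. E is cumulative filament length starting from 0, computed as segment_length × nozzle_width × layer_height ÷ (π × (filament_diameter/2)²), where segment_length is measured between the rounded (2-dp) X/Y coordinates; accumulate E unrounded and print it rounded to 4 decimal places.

At z = 12 mm: the cylinder does not reach this height (z outside [0, 10.5]); the cylinder at (5.5, 9.5) is absent (z outside [3.5, 7.5]); the r=6 sphere at (4, -1.5) slices to a regular 8-gon of circumradius 5.454 (√(r²−h²) with h=2.5 from center); Merging all regions: only the r=6 sphere at (4, -1.5) is present, so the union is just that shape — 1 connected region; the sphere at (2.5, 10.5): section is a regular 8-gon, circumradius = √(r²−h²) = √(4.5²−3.5²) = 2.828; After the difference (first − rest): starting from the result so far, the r=4.5 sphere at (2.5, 10.5) misses the remaining region (no effect) — 1 connected region; (whole slice rotated 65° about Z — lengths, areas and connectivity unchanged). The outline is a single polygon with 8 vertices. Extrusion per mm of travel: 0.8 × 0.15 / (π × 0.875²) = 0.049890. Accumulating E over each segment gives final E = 1.6663.

G0 X-2.08 Y1.13 Z12.00
G1 X0.74 Y-1.95 E0.2083
G1 X4.92 Y-2.13 E0.4171
G1 X7.99 Y0.69 E0.6250
G1 X8.18 Y4.86 E0.8333
G1 X5.36 Y7.93 E1.0413
G1 X1.18 Y8.12 E1.2500
G1 X-1.89 Y5.30 E1.4580
G1 X-2.08 Y1.13 E1.6663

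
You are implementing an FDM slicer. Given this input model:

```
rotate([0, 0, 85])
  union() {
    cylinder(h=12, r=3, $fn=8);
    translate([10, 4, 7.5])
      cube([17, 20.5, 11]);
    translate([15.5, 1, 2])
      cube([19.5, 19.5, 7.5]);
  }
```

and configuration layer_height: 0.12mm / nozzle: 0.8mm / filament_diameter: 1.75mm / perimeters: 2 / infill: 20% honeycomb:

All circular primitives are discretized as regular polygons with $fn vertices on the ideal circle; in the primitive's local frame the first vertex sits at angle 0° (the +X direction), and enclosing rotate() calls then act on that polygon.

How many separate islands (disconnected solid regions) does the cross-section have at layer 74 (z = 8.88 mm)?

At z = 8.88 mm: the cylinder: section is a regular 8-gon, circumradius r=3; the 17×20.5 cube at (10, 4) contributes its full rectangle; the 19.5×19.5 cube at (15.5, 1) contributes its full rectangle; Combining (union): the regions partially overlap (shared area 189.75 mm²), so overlapping operands fuse into one piece — 2 connected regions; (whole slice rotated 85° about Z — lengths, areas and connectivity unchanged). Overall, the cross-section has 2 separate islands. Island count = 2.

2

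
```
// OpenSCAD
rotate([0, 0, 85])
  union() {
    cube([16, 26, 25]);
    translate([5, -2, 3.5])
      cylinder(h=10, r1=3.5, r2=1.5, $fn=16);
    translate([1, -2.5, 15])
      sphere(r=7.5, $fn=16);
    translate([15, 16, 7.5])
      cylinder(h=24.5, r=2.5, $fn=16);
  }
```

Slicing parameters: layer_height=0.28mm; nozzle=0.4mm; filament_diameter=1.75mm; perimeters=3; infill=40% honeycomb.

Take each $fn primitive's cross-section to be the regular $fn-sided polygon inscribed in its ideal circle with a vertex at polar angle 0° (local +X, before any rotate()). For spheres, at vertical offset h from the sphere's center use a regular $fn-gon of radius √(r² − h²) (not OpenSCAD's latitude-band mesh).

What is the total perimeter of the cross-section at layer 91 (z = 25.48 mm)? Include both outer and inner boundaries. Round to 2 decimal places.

15.61 mm

At z = 25.48 mm: the cube is absent (z outside [0, 25]); the cone at (5, -2) is not intersected at this z (z outside [3.5, 13.5]); the sphere at (1, -2.5) is absent (|z−center|=10.480 > r=7.5); the r=2.5 cylinder at (15, 16) gives a regular 16-gon of circumradius 2.5 (constant along its height) (perimeter = 2·16·2.500·sin(180°/16) = 15.61 mm); Combining (union): only the r=2.5 cylinder at (15, 16) is present, so the union is just that shape — boundary = 15.61 mm; (whole slice rotated 85° about Z — lengths, areas and connectivity unchanged). Overall, the cross-section is a single solid region. Total boundary length (outer) = 15.61 mm.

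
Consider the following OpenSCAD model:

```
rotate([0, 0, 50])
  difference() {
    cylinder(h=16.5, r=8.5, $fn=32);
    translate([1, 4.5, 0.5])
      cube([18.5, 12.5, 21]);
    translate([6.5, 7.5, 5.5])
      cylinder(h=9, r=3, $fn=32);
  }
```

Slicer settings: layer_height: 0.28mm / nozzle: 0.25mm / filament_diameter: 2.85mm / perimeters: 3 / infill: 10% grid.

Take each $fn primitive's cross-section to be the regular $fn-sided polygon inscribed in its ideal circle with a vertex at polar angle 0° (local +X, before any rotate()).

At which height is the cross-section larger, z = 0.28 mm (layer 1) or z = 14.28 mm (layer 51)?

layer 1 (z = 0.28 mm)

Layer 1 (z = 0.28): the cylinder: section is a regular 32-gon, circumradius r=8.5 (area = (32/2)·8.500²·sin(360°/32) = 225.52 mm²); the cube at (1, 4.5) is not intersected at this z (z outside [0.5, 21.5]); the cylinder at (6.5, 7.5) is absent (z outside [5.5, 14.5]); After the difference (first − rest): none of the subtracted shapes is present at this height, so the r=8.5 cylinder is unchanged — area = 225.52 mm²; (rotated 50° about Z; rotation is an isometry so areas/perimeters/island counts are preserved). So its area = 225.52 mm². Layer 51 (z = 14.28): the r=8.5 cylinder contributes a regular 32-gon of circumradius 8.5 (area = (32/2)·8.500²·sin(360°/32) = 225.52 mm²); the 18.5×12.5 cube at (1, 4.5) contributes its full rectangle (area 231.25 mm²); the cylinder at (6.5, 7.5): section is a regular 32-gon, circumradius r=3 (area = (32/2)·3.000²·sin(360°/32) = 28.09 mm²); After the difference (first − rest): starting from the r=8.5 cylinder (225.52 mm²), the 18.5×12.5 cube at (1, 4.5) partially overlaps it — only the 16.18 mm² overlap (of its 231.25 mm²) is removed, clipping the outline; the r=3 cylinder at (6.5, 7.5) misses the remaining region (no effect) — area = 209.34 mm²; (whole slice rotated 50° about Z — lengths, areas and connectivity unchanged). So its area = 209.34 mm². Layer 1 is larger (225.52 vs 209.34 mm²).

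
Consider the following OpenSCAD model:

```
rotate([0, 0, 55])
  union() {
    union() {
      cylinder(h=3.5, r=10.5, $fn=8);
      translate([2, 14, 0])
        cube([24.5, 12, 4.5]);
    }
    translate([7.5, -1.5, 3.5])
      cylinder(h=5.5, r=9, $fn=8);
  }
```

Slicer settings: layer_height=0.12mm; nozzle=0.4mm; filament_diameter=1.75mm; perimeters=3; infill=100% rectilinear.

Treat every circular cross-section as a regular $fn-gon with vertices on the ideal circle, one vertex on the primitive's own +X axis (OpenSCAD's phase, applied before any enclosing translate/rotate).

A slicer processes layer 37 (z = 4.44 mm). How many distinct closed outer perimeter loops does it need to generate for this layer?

At z = 4.44 mm: the cylinder is not intersected at this z (z outside [0, 3.5]); the 24.5×12 cube at (2, 14) contributes its full rectangle; Combining (union): only the 24.5×12 cube at (2, 14) is present, so the union is just that shape — 1 connected region; the r=9 cylinder at (7.5, -1.5) gives a regular 8-gon of circumradius 9 (constant along its height); Taking the union: the 2 present regions are separate (no shared area or edge), so areas and boundary lengths simply add and each stays a separate island — 2 connected regions; (whole slice rotated 55° about Z — lengths, areas and connectivity unchanged). The result has 2 disconnected regions.

2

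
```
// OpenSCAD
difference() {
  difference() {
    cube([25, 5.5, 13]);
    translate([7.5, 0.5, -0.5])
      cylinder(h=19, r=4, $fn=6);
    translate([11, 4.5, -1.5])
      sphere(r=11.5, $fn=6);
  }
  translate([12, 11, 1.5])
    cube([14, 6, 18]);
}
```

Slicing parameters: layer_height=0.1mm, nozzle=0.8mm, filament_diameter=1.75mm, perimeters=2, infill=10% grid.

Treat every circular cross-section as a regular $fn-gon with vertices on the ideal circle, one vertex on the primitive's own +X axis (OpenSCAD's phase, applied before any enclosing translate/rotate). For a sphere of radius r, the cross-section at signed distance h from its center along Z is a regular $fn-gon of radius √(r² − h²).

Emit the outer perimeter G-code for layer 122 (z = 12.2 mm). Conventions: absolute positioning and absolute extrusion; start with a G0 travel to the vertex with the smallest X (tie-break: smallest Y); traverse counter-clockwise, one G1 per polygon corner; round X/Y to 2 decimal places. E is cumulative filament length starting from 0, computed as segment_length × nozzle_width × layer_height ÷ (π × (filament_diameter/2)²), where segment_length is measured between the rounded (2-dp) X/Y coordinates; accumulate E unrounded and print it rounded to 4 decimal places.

At z = 12.2 mm: the cube (footprint 25×5.5) is included at this height; the r=4 cylinder at (7.5, 0.5) contributes a regular 6-gon of circumradius 4; the sphere at (11, 4.5) does not reach this height (|z−center|=13.700 > r=11.5); Taking the first minus the rest: starting from the 25×5.5 cube, the r=4 cylinder at (7.5, 0.5) partially overlaps it — only the 24.64 mm² overlap (of its 41.57 mm²) is removed, clipping the outline — 1 connected region; the cube at (12, 11) is present — its section is the full 14×6 rectangle; Subtracting the remaining from the first: starting from the result so far, the 14×6 cube at (12, 11) misses the remaining region (no effect) — 1 connected region. The outline is a single polygon with 10 vertices. Extrusion per mm of travel: 0.8 × 0.1 / (π × 0.875²) = 0.033260. Accumulating E over each segment gives final E = 2.2194.

G0 X0.00 Y0.00 Z12.20
G1 X3.79 Y0.00 E0.1261
G1 X3.50 Y0.50 E0.1453
G1 X5.50 Y3.96 E0.2782
G1 X9.50 Y3.96 E0.4112
G1 X11.50 Y0.50 E0.5442
G1 X11.21 Y0.00 E0.5634
G1 X25.00 Y0.00 E1.0220
G1 X25.00 Y5.50 E1.2050
G1 X0.00 Y5.50 E2.0365
G1 X0.00 Y0.00 E2.2194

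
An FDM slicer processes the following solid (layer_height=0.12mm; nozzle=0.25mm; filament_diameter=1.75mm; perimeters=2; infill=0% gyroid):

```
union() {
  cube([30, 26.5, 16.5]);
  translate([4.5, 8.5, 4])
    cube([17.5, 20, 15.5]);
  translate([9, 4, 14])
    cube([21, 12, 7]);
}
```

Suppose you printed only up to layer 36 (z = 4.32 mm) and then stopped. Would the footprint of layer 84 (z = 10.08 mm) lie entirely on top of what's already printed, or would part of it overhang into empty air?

Compare the two slices. At z = 4.32: the 30×26.5 cube contributes its full rectangle (area 795.00 mm²); the cube at (4.5, 8.5) (footprint 17.5×20) is included at this height (area 350.00 mm²); the cube at (9, 4) is absent (z outside [14, 21]); Taking the union: the regions partially overlap — summed areas 1145.00 mm² minus the doubly-counted overlap 315.00 mm² gives 830.00 mm² — area = 830.00 mm². At z = 10.08: the 30×26.5 cube contributes its full rectangle (area 795.00 mm²); the cube at (4.5, 8.5) (footprint 17.5×20) is included at this height (area 350.00 mm²); the cube at (9, 4) does not reach this height (z outside [14, 21]); Merging all regions: the regions partially overlap — summed areas 1145.00 mm² minus the doubly-counted overlap 315.00 mm² gives 830.00 mm² — area = 830.00 mm². Checking containment: the cross-section at z = 10.08 is a subset of the cross-section at z = 4.32.

entirely on top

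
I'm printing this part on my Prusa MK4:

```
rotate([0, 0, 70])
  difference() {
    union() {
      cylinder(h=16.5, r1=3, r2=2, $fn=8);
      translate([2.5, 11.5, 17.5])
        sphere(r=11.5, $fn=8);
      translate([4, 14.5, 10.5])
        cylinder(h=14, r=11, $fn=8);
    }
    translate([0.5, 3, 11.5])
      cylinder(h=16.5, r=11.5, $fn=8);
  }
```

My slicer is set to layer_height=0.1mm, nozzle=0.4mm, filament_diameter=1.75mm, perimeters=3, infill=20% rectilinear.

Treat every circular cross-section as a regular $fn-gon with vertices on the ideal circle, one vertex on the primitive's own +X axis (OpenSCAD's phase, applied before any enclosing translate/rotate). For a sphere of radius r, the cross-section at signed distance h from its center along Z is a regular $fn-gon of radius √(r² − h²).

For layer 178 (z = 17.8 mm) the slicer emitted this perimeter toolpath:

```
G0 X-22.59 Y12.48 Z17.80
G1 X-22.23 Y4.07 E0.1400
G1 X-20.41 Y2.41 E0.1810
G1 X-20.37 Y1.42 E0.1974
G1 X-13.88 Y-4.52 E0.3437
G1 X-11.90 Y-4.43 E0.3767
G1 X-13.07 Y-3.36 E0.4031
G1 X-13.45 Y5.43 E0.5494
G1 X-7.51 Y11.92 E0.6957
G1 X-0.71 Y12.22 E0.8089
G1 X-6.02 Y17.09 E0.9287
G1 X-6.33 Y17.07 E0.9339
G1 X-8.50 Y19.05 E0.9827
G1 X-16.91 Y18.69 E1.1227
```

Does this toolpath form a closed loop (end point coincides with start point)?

Start point (G0): (-22.59, 12.48). End point (last G1): the path does not return to the start — open.

no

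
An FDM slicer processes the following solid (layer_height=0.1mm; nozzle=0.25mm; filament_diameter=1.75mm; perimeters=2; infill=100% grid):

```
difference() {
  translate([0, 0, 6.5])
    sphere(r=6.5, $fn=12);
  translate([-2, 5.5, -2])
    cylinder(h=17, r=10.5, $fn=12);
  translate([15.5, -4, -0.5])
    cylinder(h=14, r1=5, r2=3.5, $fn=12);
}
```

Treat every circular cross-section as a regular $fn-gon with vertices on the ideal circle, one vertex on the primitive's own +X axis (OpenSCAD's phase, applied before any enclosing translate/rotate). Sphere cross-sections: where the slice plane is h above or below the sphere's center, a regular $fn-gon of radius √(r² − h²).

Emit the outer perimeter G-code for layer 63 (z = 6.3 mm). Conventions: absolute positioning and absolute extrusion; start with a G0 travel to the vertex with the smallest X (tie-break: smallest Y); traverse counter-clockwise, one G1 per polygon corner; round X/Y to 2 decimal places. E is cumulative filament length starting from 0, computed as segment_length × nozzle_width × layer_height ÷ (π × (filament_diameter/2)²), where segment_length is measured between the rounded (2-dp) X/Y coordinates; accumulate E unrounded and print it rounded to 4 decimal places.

At z = 6.3 mm: the sphere: section is a regular 12-gon, circumradius = √(r²−h²) = √(6.5²−0.2²) = 6.497; the cylinder at (-2, 5.5): section is a regular 12-gon, circumradius r=10.5; the cone at (15.5, -4) contributes a regular 12-gon of circumradius 4.271 (interpolated between r1=5 and r2=3.5 at t=0.486); After the difference (first − rest): starting from the r=6.5 sphere, the r=10.5 cylinder at (-2, 5.5) partially overlaps it — only the 109.62 mm² overlap (of its 330.75 mm²) is removed, clipping the outline; the cone at (15.5, -4) misses the remaining region (no effect) — 1 connected region. The outline is a single polygon with 8 vertices. Extrusion per mm of travel: 0.25 × 0.1 / (π × 0.875²) = 0.010394. Accumulating E over each segment gives final E = 0.2841.

G0 X-4.56 Y-4.31 Z6.30
G1 X-3.25 Y-5.63 E0.0193
G1 X0.00 Y-6.50 E0.0543
G1 X3.25 Y-5.63 E0.0893
G1 X5.63 Y-3.25 E0.1243
G1 X6.37 Y-0.47 E0.1542
G1 X3.25 Y-3.59 E0.2000
G1 X-2.00 Y-5.00 E0.2565
G1 X-4.56 Y-4.31 E0.2841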